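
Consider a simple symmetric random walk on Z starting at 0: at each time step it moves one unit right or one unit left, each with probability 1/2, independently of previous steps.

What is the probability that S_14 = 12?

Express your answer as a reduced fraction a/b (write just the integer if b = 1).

To reach position 12 after 14 steps: need 13 steps of +1 and 1 of -1.
Favorable paths: C(14,13) = 14
Total paths: 2^14 = 16384
P = 14/16384 = 7/8192

Answer: 7/8192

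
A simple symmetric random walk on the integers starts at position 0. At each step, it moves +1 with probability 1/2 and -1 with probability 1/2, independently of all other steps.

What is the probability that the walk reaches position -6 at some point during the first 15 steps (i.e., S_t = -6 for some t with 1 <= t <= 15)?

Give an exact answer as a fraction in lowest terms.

Answer: 1941/16384

Derivation:
Count via complement. Let g(t,s) = #length-t paths at position s with S_1..S_t all ≠ -6.
g(t,s) = g(t-1,s-1) + g(t-1,s+1) for s ≠ -6; g(t,-6) = 0.
t=0: g(0,0)=1
t=1: g(1,-1)=1 g(1,1)=1
t=2: g(2,-2)=1 g(2,0)=2 g(2,2)=1
t=3: g(3,-3)=1 g(3,-1)=3 g(3,1)=3 g(3,3)=1
t=4: g(4,-4)=1 g(4,-2)=4 g(4,0)=6 g(4,2)=4 g(4,4)=1
t=5: g(5,-5)=1 g(5,-3)=5 g(5,-1)=10 g(5,1)=10 g(5,3)=5 g(5,5)=1
t=6: g(6,-4)=6 g(6,-2)=15 g(6,0)=20 g(6,2)=15 g(6,4)=6 g(6,6)=1
t=7: g(7,-5)=6 g(7,-3)=21 g(7,-1)=35 g(7,1)=35 g(7,3)=21 g(7,5)=7 g(7,7)=1
t=8: g(8,-4)=27 g(8,-2)=56 g(8,0)=70 g(8,2)=56 g(8,4)=28 g(8,6)=8 g(8,8)=1
t=9: g(9,-5)=27 g(9,-3)=83 g(9,-1)=126 g(9,1)=126 g(9,3)=84 g(9,5)=36 g(9,7)=9 g(9,9)=1
t=10: g(10,-4)=110 g(10,-2)=209 g(10,0)=252 g(10,2)=210 g(10,4)=120 g(10,6)=45 g(10,8)=10 g(10,10)=1
t=11: g(11,-5)=110 g(11,-3)=319 g(11,-1)=461 g(11,1)=462 g(11,3)=330 g(11,5)=165 g(11,7)=55 g(11,9)=11 g(11,11)=1
t=12: g(12,-4)=429 g(12,-2)=780 g(12,0)=923 g(12,2)=792 g(12,4)=495 g(12,6)=220 g(12,8)=66 g(12,10)=12 g(12,12)=1
t=13: g(13,-5)=429 g(13,-3)=1209 g(13,-1)=1703 g(13,1)=1715 g(13,3)=1287 g(13,5)=715 g(13,7)=286 g(13,9)=78 g(13,11)=13 g(13,13)=1
t=14: g(14,-4)=1638 g(14,-2)=2912 g(14,0)=3418 g(14,2)=3002 g(14,4)=2002 g(14,6)=1001 g(14,8)=364 g(14,10)=91 g(14,12)=14 g(14,14)=1
t=15: g(15,-5)=1638 g(15,-3)=4550 g(15,-1)=6330 g(15,1)=6420 g(15,3)=5004 g(15,5)=3003 g(15,7)=1365 g(15,9)=455 g(15,11)=105 g(15,13)=15 g(15,15)=1
Paths never hitting -6: Σ_s g(15,s) = 28886
Paths hitting -6: 2^15 - 28886 = 3882
P = 3882/32768 = 1941/16384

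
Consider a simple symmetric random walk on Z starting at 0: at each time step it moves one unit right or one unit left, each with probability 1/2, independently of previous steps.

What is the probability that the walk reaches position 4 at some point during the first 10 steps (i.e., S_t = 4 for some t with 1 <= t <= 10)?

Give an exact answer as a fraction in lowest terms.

Answer: 29/128

Derivation:
Count via complement. Let g(t,s) = #length-t paths at position s with S_1..S_t all ≠ 4.
g(t,s) = g(t-1,s-1) + g(t-1,s+1) for s ≠ 4; g(t,4) = 0.
t=0: g(0,0)=1
t=1: g(1,-1)=1 g(1,1)=1
t=2: g(2,-2)=1 g(2,0)=2 g(2,2)=1
t=3: g(3,-3)=1 g(3,-1)=3 g(3,1)=3 g(3,3)=1
t=4: g(4,-4)=1 g(4,-2)=4 g(4,0)=6 g(4,2)=4
t=5: g(5,-5)=1 g(5,-3)=5 g(5,-1)=10 g(5,1)=10 g(5,3)=4
t=6: g(6,-6)=1 g(6,-4)=6 g(6,-2)=15 g(6,0)=20 g(6,2)=14
t=7: g(7,-7)=1 g(7,-5)=7 g(7,-3)=21 g(7,-1)=35 g(7,1)=34 g(7,3)=14
t=8: g(8,-8)=1 g(8,-6)=8 g(8,-4)=28 g(8,-2)=56 g(8,0)=69 g(8,2)=48
t=9: g(9,-9)=1 g(9,-7)=9 g(9,-5)=36 g(9,-3)=84 g(9,-1)=125 g(9,1)=117 g(9,3)=48
t=10: g(10,-10)=1 g(10,-8)=10 g(10,-6)=45 g(10,-4)=120 g(10,-2)=209 g(10,0)=242 g(10,2)=165
Paths never hitting 4: Σ_s g(10,s) = 792
Paths hitting 4: 2^10 - 792 = 232
P = 232/1024 = 29/128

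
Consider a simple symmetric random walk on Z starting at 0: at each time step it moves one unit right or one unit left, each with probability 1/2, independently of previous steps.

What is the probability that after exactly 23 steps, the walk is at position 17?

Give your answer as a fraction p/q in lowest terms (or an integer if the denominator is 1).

Answer: 1771/8388608

Derivation:
To reach position 17 after 23 steps: need 20 steps of +1 and 3 of -1.
Favorable paths: C(23,20) = 1771
Total paths: 2^23 = 8388608
P = 1771/8388608 = 1771/8388608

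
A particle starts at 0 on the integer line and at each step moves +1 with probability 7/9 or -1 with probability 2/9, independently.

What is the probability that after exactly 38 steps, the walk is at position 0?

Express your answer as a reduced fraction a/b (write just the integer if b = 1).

Answer: 70411346659344583364028819046400/608266787713357709119683992618861307

Derivation:
To be at 0 after 38 steps: need exactly 19 steps of +1 and 19 of -1.
Number of such sequences: C(38,19) = 35345263800
Each has probability (7/9)^19 · (2/9)^19 = 5976303958948914397184/1824800363140073127359051977856583921
P = 35345263800 · 5976303958948914397184/1824800363140073127359051977856583921 = 70411346659344583364028819046400/608266787713357709119683992618861307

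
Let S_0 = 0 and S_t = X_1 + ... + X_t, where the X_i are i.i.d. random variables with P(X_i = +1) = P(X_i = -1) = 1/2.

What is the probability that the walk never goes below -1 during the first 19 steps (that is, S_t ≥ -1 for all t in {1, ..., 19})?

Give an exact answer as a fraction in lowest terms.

Answer: 46189/131072

Derivation:
Let f(t,s) = #length-t paths at position s with S_1..S_t all ≥ -1.
f(t,s) = f(t-1,s-1) + f(t-1,s+1) for s ≥ -1; f(t,s) = 0 for s < -1.
t=0: f(0,0)=1
t=1: f(1,-1)=1 f(1,1)=1
t=2: f(2,0)=2 f(2,2)=1
t=3: f(3,-1)=2 f(3,1)=3 f(3,3)=1
t=4: f(4,0)=5 f(4,2)=4 f(4,4)=1
t=5: f(5,-1)=5 f(5,1)=9 f(5,3)=5 f(5,5)=1
t=6: f(6,0)=14 f(6,2)=14 f(6,4)=6 f(6,6)=1
t=7: f(7,-1)=14 f(7,1)=28 f(7,3)=20 f(7,5)=7 f(7,7)=1
t=8: f(8,0)=42 f(8,2)=48 f(8,4)=27 f(8,6)=8 f(8,8)=1
t=9: f(9,-1)=42 f(9,1)=90 f(9,3)=75 f(9,5)=35 f(9,7)=9 f(9,9)=1
t=10: f(10,0)=132 f(10,2)=165 f(10,4)=110 f(10,6)=44 f(10,8)=10 f(10,10)=1
t=11: f(11,-1)=132 f(11,1)=297 f(11,3)=275 f(11,5)=154 f(11,7)=54 f(11,9)=11 f(11,11)=1
t=12: f(12,0)=429 f(12,2)=572 f(12,4)=429 f(12,6)=208 f(12,8)=65 f(12,10)=12 f(12,12)=1
t=13: f(13,-1)=429 f(13,1)=1001 f(13,3)=1001 f(13,5)=637 f(13,7)=273 f(13,9)=77 f(13,11)=13 f(13,13)=1
t=14: f(14,0)=1430 f(14,2)=2002 f(14,4)=1638 f(14,6)=910 f(14,8)=350 f(14,10)=90 f(14,12)=14 f(14,14)=1
t=15: f(15,-1)=1430 f(15,1)=3432 f(15,3)=3640 f(15,5)=2548 f(15,7)=1260 f(15,9)=440 f(15,11)=104 f(15,13)=15 f(15,15)=1
t=16: f(16,0)=4862 f(16,2)=7072 f(16,4)=6188 f(16,6)=3808 f(16,8)=1700 f(16,10)=544 f(16,12)=119 f(16,14)=16 f(16,16)=1
t=17: f(17,-1)=4862 f(17,1)=11934 f(17,3)=13260 f(17,5)=9996 f(17,7)=5508 f(17,9)=2244 f(17,11)=663 f(17,13)=135 f(17,15)=17 f(17,17)=1
t=18: f(18,0)=16796 f(18,2)=25194 f(18,4)=23256 f(18,6)=15504 f(18,8)=7752 f(18,10)=2907 f(18,12)=798 f(18,14)=152 f(18,16)=18 f(18,18)=1
t=19: f(19,-1)=16796 f(19,1)=41990 f(19,3)=48450 f(19,5)=38760 f(19,7)=23256 f(19,9)=10659 f(19,11)=3705 f(19,13)=950 f(19,15)=170 f(19,17)=19 f(19,19)=1
Σ_s f(19,s) = 184756
P = 184756/524288 = 46189/131072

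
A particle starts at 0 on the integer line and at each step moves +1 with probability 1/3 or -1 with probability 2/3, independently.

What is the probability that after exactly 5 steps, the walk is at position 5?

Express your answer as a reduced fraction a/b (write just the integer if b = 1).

To reach position 5 after 5 steps: need 5 steps of +1 and 0 steps of -1.
Number of such sequences: C(5,5) = 1
Each has probability (1/3)^5 · (2/3)^0 = 1/243
P = 1 · 1/243 = 1/243

Answer: 1/243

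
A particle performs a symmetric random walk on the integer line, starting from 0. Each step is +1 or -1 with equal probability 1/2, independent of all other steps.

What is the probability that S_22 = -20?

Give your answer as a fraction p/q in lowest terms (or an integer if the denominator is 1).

To reach position -20 after 22 steps: need 1 step of +1 and 21 of -1.
Favorable paths: C(22,1) = 22
Total paths: 2^22 = 4194304
P = 22/4194304 = 11/2097152

Answer: 11/2097152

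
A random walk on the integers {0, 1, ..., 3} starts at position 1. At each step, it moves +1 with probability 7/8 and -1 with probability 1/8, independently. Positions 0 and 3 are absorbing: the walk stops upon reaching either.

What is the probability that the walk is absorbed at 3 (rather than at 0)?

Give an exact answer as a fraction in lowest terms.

Answer: 49/57

Derivation:
Biased walk: p = 7/8, q = 1/8, r = q/p = 1/7
Gambler's ruin: P(hit 3 before 0 | start at 1) = (1 - r^a)/(1 - r^N)
r^1 = 1/7; r^3 = 1/343
P = (1 - 1/7) / (1 - 1/343) = 6/7 / 342/343 = 49/57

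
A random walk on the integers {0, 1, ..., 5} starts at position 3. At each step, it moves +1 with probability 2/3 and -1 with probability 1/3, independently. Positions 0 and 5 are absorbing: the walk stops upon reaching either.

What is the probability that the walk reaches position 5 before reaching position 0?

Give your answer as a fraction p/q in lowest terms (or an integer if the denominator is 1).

Answer: 28/31

Derivation:
Biased walk: p = 2/3, q = 1/3, r = q/p = 1/2
Gambler's ruin: P(hit 5 before 0 | start at 3) = (1 - r^a)/(1 - r^N)
r^3 = 1/8; r^5 = 1/32
P = (1 - 1/8) / (1 - 1/32) = 7/8 / 31/32 = 28/31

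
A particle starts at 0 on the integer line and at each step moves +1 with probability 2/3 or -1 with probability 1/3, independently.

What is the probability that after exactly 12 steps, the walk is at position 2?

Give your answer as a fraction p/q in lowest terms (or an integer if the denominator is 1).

Answer: 11264/59049

Derivation:
To reach position 2 after 12 steps: need 7 steps of +1 and 5 steps of -1.
Number of such sequences: C(12,7) = 792
Each has probability (2/3)^7 · (1/3)^5 = 128/531441
P = 792 · 128/531441 = 11264/59049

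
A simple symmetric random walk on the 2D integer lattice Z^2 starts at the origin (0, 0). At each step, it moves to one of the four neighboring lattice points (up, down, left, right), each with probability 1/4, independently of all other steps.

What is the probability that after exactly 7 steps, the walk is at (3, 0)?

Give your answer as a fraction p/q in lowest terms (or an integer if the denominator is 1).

Let h be the number of horizontal steps (so 7-h are vertical). To end at (3,0) need (h+3)/2 right-steps and ((7-h)+0)/2 up-steps.
Sum over h with 3 ≤ h ≤ 7, h ≡ 1 (mod 2), 7-h ≡ 0 (mod 2):
h=3: C(7,3)·C(3,3)·C(4,2) = 35·1·6 = 210
h=5: C(7,5)·C(5,4)·C(2,1) = 21·5·2 = 210
h=7: C(7,7)·C(7,5)·C(0,0) = 1·21·1 = 21
Total favorable: 441
Total paths: 4^7 = 16384
P = 441/16384 = 441/16384

Answer: 441/16384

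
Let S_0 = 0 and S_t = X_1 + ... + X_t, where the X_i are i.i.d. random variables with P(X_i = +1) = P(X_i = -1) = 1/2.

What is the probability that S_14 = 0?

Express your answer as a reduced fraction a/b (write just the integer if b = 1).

Answer: 429/2048

Derivation:
To return to 0 after 14 steps: need exactly 7 steps of +1 and 7 of -1.
Favorable paths: C(14,7) = 3432
Total paths: 2^14 = 16384
P = 3432/16384 = 429/2048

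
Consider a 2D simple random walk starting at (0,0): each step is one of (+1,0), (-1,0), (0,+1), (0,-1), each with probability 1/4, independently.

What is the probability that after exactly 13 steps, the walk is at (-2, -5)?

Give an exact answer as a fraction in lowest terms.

Answer: 184041/33554432

Derivation:
Let h be the number of horizontal steps (so 13-h are vertical). To end at (-2,-5) need (h-2)/2 right-steps and ((13-h)-5)/2 up-steps.
Sum over h with 2 ≤ h ≤ 8, h ≡ 0 (mod 2), 13-h ≡ 1 (mod 2):
h=2: C(13,2)·C(2,0)·C(11,3) = 78·1·165 = 12870
h=4: C(13,4)·C(4,1)·C(9,2) = 715·4·36 = 102960
h=6: C(13,6)·C(6,2)·C(7,1) = 1716·15·7 = 180180
h=8: C(13,8)·C(8,3)·C(5,0) = 1287·56·1 = 72072
Total favorable: 368082
Total paths: 4^13 = 67108864
P = 368082/67108864 = 184041/33554432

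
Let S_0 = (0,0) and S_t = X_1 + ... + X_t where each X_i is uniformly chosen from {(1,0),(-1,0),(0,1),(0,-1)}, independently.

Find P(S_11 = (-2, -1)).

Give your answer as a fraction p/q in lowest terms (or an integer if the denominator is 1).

Answer: 38115/1048576

Derivation:
Let h be the number of horizontal steps (so 11-h are vertical). To end at (-2,-1) need (h-2)/2 right-steps and ((11-h)-1)/2 up-steps.
Sum over h with 2 ≤ h ≤ 10, h ≡ 0 (mod 2), 11-h ≡ 1 (mod 2):
h=2: C(11,2)·C(2,0)·C(9,4) = 55·1·126 = 6930
h=4: C(11,4)·C(4,1)·C(7,3) = 330·4·35 = 46200
h=6: C(11,6)·C(6,2)·C(5,2) = 462·15·10 = 69300
h=8: C(11,8)·C(8,3)·C(3,1) = 165·56·3 = 27720
h=10: C(11,10)·C(10,4)·C(1,0) = 11·210·1 = 2310
Total favorable: 152460
Total paths: 4^11 = 4194304
P = 152460/4194304 = 38115/1048576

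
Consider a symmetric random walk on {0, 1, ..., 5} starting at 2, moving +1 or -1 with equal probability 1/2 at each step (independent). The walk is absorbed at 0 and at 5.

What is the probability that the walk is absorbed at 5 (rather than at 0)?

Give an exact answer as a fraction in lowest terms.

Symmetric walk (p = 1/2): the harmonic-function argument gives P(hit 5 before 0 | start at 2) = a/N.
P = 2/5 = 2/5

Answer: 2/5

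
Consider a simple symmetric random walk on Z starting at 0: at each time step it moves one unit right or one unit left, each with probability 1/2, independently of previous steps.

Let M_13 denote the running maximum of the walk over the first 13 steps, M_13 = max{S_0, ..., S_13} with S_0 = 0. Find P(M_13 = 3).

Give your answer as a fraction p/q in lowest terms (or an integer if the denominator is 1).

Let M_13 = max(S_0,...,S_13). Use the reflection principle: for j ≥ 1, #{paths with M_13 ≥ j} = #{S_13 ≥ j} + #{S_13 ≥ j+1}.
By reflection, #{M_13 ≥ 3} = #{S_13 ≥ 3} + #{S_13 ≥ 4} = 2380 + 1093 = 3473.
#{M_13 ≥ 4} = #{S_13 ≥ 4} + #{S_13 ≥ 5} = 1093 + 1093 = 2186.
#{M_13 = 3} = 3473 - 2186 = 1287.
P(M_13 = 3) = 1287/8192 = 1287/8192

Answer: 1287/8192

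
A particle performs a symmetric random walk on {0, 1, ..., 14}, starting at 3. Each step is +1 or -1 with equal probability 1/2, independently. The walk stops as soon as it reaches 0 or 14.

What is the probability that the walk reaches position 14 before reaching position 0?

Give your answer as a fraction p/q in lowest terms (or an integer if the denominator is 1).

Answer: 3/14

Derivation:
Symmetric walk (p = 1/2): the harmonic-function argument gives P(hit 14 before 0 | start at 3) = a/N.
P = 3/14 = 3/14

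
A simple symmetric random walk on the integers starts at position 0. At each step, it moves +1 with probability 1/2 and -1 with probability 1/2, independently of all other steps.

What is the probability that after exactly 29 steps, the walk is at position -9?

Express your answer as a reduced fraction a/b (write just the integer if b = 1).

Answer: 10015005/268435456

Derivation:
To reach position -9 after 29 steps: need 10 steps of +1 and 19 of -1.
Favorable paths: C(29,10) = 20030010
Total paths: 2^29 = 536870912
P = 20030010/536870912 = 10015005/268435456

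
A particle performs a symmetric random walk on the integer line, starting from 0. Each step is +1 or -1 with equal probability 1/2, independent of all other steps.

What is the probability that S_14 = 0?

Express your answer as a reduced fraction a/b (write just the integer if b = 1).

To return to 0 after 14 steps: need exactly 7 steps of +1 and 7 of -1.
Favorable paths: C(14,7) = 3432
Total paths: 2^14 = 16384
P = 3432/16384 = 429/2048

Answer: 429/2048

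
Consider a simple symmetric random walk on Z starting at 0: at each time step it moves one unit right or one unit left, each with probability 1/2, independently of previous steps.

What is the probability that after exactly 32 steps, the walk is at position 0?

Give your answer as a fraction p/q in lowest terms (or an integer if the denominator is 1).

To return to 0 after 32 steps: need exactly 16 steps of +1 and 16 of -1.
Favorable paths: C(32,16) = 601080390
Total paths: 2^32 = 4294967296
P = 601080390/4294967296 = 300540195/2147483648

Answer: 300540195/2147483648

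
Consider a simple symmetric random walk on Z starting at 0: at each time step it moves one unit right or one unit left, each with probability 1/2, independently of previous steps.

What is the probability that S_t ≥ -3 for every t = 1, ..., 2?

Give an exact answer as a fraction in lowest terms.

Let f(t,s) = #length-t paths at position s with S_1..S_t all ≥ -3.
f(t,s) = f(t-1,s-1) + f(t-1,s+1) for s ≥ -3; f(t,s) = 0 for s < -3.
t=0: f(0,0)=1
t=1: f(1,-1)=1 f(1,1)=1
t=2: f(2,-2)=1 f(2,0)=2 f(2,2)=1
Σ_s f(2,s) = 4
P = 4/4 = 1

Answer: 1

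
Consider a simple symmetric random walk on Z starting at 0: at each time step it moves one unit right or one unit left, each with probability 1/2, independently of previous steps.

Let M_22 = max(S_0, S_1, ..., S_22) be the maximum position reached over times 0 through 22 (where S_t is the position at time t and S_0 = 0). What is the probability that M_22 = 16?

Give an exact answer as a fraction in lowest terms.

Answer: 385/1048576

Derivation:
Let M_22 = max(S_0,...,S_22). Use the reflection principle: for j ≥ 1, #{paths with M_22 ≥ j} = #{S_22 ≥ j} + #{S_22 ≥ j+1}.
By reflection, #{M_22 ≥ 16} = #{S_22 ≥ 16} + #{S_22 ≥ 17} = 1794 + 254 = 2048.
#{M_22 ≥ 17} = #{S_22 ≥ 17} + #{S_22 ≥ 18} = 254 + 254 = 508.
#{M_22 = 16} = 2048 - 508 = 1540.
P(M_22 = 16) = 1540/4194304 = 385/1048576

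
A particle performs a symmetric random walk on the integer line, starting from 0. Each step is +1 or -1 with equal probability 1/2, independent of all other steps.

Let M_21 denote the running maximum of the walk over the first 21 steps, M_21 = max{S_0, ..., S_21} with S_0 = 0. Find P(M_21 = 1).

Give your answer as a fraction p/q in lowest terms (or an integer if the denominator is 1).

Let M_21 = max(S_0,...,S_21). Use the reflection principle: for j ≥ 1, #{paths with M_21 ≥ j} = #{S_21 ≥ j} + #{S_21 ≥ j+1}.
By reflection, #{M_21 ≥ 1} = #{S_21 ≥ 1} + #{S_21 ≥ 2} = 1048576 + 695860 = 1744436.
#{M_21 ≥ 2} = #{S_21 ≥ 2} + #{S_21 ≥ 3} = 695860 + 695860 = 1391720.
#{M_21 = 1} = 1744436 - 1391720 = 352716.
P(M_21 = 1) = 352716/2097152 = 88179/524288

Answer: 88179/524288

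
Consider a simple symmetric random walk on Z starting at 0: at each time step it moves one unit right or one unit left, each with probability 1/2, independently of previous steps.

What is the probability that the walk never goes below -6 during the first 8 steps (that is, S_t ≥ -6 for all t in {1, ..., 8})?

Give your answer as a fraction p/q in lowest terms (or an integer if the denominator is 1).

Answer: 127/128

Derivation:
Let f(t,s) = #length-t paths at position s with S_1..S_t all ≥ -6.
f(t,s) = f(t-1,s-1) + f(t-1,s+1) for s ≥ -6; f(t,s) = 0 for s < -6.
t=0: f(0,0)=1
t=1: f(1,-1)=1 f(1,1)=1
t=2: f(2,-2)=1 f(2,0)=2 f(2,2)=1
t=3: f(3,-3)=1 f(3,-1)=3 f(3,1)=3 f(3,3)=1
t=4: f(4,-4)=1 f(4,-2)=4 f(4,0)=6 f(4,2)=4 f(4,4)=1
t=5: f(5,-5)=1 f(5,-3)=5 f(5,-1)=10 f(5,1)=10 f(5,3)=5 f(5,5)=1
t=6: f(6,-6)=1 f(6,-4)=6 f(6,-2)=15 f(6,0)=20 f(6,2)=15 f(6,4)=6 f(6,6)=1
t=7: f(7,-5)=7 f(7,-3)=21 f(7,-1)=35 f(7,1)=35 f(7,3)=21 f(7,5)=7 f(7,7)=1
t=8: f(8,-6)=7 f(8,-4)=28 f(8,-2)=56 f(8,0)=70 f(8,2)=56 f(8,4)=28 f(8,6)=8 f(8,8)=1
Σ_s f(8,s) = 254
P = 254/256 = 127/128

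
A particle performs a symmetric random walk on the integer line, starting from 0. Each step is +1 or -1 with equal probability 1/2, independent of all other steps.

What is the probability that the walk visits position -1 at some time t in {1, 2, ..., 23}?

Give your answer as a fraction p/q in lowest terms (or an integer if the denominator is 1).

Count via complement. Let g(t,s) = #length-t paths at position s with S_1..S_t all ≠ -1.
g(t,s) = g(t-1,s-1) + g(t-1,s+1) for s ≠ -1; g(t,-1) = 0.
t=0: g(0,0)=1
t=1: g(1,1)=1
t=2: g(2,0)=1 g(2,2)=1
t=3: g(3,1)=2 g(3,3)=1
t=4: g(4,0)=2 g(4,2)=3 g(4,4)=1
t=5: g(5,1)=5 g(5,3)=4 g(5,5)=1
t=6: g(6,0)=5 g(6,2)=9 g(6,4)=5 g(6,6)=1
t=7: g(7,1)=14 g(7,3)=14 g(7,5)=6 g(7,7)=1
t=8: g(8,0)=14 g(8,2)=28 g(8,4)=20 g(8,6)=7 g(8,8)=1
t=9: g(9,1)=42 g(9,3)=48 g(9,5)=27 g(9,7)=8 g(9,9)=1
t=10: g(10,0)=42 g(10,2)=90 g(10,4)=75 g(10,6)=35 g(10,8)=9 g(10,10)=1
t=11: g(11,1)=132 g(11,3)=165 g(11,5)=110 g(11,7)=44 g(11,9)=10 g(11,11)=1
t=12: g(12,0)=132 g(12,2)=297 g(12,4)=275 g(12,6)=154 g(12,8)=54 g(12,10)=11 g(12,12)=1
t=13: g(13,1)=429 g(13,3)=572 g(13,5)=429 g(13,7)=208 g(13,9)=65 g(13,11)=12 g(13,13)=1
t=14: g(14,0)=429 g(14,2)=1001 g(14,4)=1001 g(14,6)=637 g(14,8)=273 g(14,10)=77 g(14,12)=13 g(14,14)=1
t=15: g(15,1)=1430 g(15,3)=2002 g(15,5)=1638 g(15,7)=910 g(15,9)=350 g(15,11)=90 g(15,13)=14 g(15,15)=1
t=16: g(16,0)=1430 g(16,2)=3432 g(16,4)=3640 g(16,6)=2548 g(16,8)=1260 g(16,10)=440 g(16,12)=104 g(16,14)=15 g(16,16)=1
t=17: g(17,1)=4862 g(17,3)=7072 g(17,5)=6188 g(17,7)=3808 g(17,9)=1700 g(17,11)=544 g(17,13)=119 g(17,15)=16 g(17,17)=1
t=18: g(18,0)=4862 g(18,2)=11934 g(18,4)=13260 g(18,6)=9996 g(18,8)=5508 g(18,10)=2244 g(18,12)=663 g(18,14)=135 g(18,16)=17 g(18,18)=1
t=19: g(19,1)=16796 g(19,3)=25194 g(19,5)=23256 g(19,7)=15504 g(19,9)=7752 g(19,11)=2907 g(19,13)=798 g(19,15)=152 g(19,17)=18 g(19,19)=1
t=20: g(20,0)=16796 g(20,2)=41990 g(20,4)=48450 g(20,6)=38760 g(20,8)=23256 g(20,10)=10659 g(20,12)=3705 g(20,14)=950 g(20,16)=170 g(20,18)=19 g(20,20)=1
t=21: g(21,1)=58786 g(21,3)=90440 g(21,5)=87210 g(21,7)=62016 g(21,9)=33915 g(21,11)=14364 g(21,13)=4655 g(21,15)=1120 g(21,17)=189 g(21,19)=20 g(21,21)=1
t=22: g(22,0)=58786 g(22,2)=149226 g(22,4)=177650 g(22,6)=149226 g(22,8)=95931 g(22,10)=48279 g(22,12)=19019 g(22,14)=5775 g(22,16)=1309 g(22,18)=209 g(22,20)=21 g(22,22)=1
t=23: g(23,1)=208012 g(23,3)=326876 g(23,5)=326876 g(23,7)=245157 g(23,9)=144210 g(23,11)=67298 g(23,13)=24794 g(23,15)=7084 g(23,17)=1518 g(23,19)=230 g(23,21)=22 g(23,23)=1
Paths never hitting -1: Σ_s g(23,s) = 1352078
Paths hitting -1: 2^23 - 1352078 = 7036530
P = 7036530/8388608 = 3518265/4194304

Answer: 3518265/4194304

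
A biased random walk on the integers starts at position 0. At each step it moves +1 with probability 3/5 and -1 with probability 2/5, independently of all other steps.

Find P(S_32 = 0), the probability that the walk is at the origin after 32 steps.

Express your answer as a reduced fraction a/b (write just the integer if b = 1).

Answer: 339142768681303277568/4656612873077392578125

Derivation:
To be at 0 after 32 steps: need exactly 16 steps of +1 and 16 of -1.
Number of such sequences: C(32,16) = 601080390
Each has probability (3/5)^16 · (2/5)^16 = 2821109907456/23283064365386962890625
P = 601080390 · 2821109907456/23283064365386962890625 = 339142768681303277568/4656612873077392578125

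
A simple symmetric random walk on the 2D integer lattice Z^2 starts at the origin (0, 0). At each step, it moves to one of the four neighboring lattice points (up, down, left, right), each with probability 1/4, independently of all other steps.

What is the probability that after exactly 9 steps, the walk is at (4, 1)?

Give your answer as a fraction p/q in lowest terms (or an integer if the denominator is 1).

Answer: 189/16384

Derivation:
Let h be the number of horizontal steps (so 9-h are vertical). To end at (4,1) need (h+4)/2 right-steps and ((9-h)+1)/2 up-steps.
Sum over h with 4 ≤ h ≤ 8, h ≡ 0 (mod 2), 9-h ≡ 1 (mod 2):
h=4: C(9,4)·C(4,4)·C(5,3) = 126·1·10 = 1260
h=6: C(9,6)·C(6,5)·C(3,2) = 84·6·3 = 1512
h=8: C(9,8)·C(8,6)·C(1,1) = 9·28·1 = 252
Total favorable: 3024
Total paths: 4^9 = 262144
P = 3024/262144 = 189/16384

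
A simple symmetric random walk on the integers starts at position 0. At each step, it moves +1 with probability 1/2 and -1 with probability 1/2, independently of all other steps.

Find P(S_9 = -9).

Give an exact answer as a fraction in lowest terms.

To reach position -9 after 9 steps: need 0 steps of +1 and 9 of -1.
Favorable paths: C(9,0) = 1
Total paths: 2^9 = 512
P = 1/512 = 1/512

Answer: 1/512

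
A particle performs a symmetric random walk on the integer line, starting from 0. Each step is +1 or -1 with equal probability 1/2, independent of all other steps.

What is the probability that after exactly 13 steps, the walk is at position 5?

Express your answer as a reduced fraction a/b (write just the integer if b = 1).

To reach position 5 after 13 steps: need 9 steps of +1 and 4 of -1.
Favorable paths: C(13,9) = 715
Total paths: 2^13 = 8192
P = 715/8192 = 715/8192

Answer: 715/8192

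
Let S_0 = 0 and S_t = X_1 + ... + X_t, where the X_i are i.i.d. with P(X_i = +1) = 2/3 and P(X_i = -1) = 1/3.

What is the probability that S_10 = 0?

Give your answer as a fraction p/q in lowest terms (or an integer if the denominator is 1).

To be at 0 after 10 steps: need exactly 5 steps of +1 and 5 of -1.
Number of such sequences: C(10,5) = 252
Each has probability (2/3)^5 · (1/3)^5 = 32/59049
P = 252 · 32/59049 = 896/6561

Answer: 896/6561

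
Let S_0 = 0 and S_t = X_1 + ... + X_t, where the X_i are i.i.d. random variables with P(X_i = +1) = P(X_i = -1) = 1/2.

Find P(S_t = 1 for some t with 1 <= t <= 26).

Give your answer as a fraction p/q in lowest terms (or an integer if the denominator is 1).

Answer: 7088533/8388608

Derivation:
Count via complement. Let g(t,s) = #length-t paths at position s with S_1..S_t all ≠ 1.
g(t,s) = g(t-1,s-1) + g(t-1,s+1) for s ≠ 1; g(t,1) = 0.
t=0: g(0,0)=1
t=1: g(1,-1)=1
t=2: g(2,-2)=1 g(2,0)=1
t=3: g(3,-3)=1 g(3,-1)=2
t=4: g(4,-4)=1 g(4,-2)=3 g(4,0)=2
t=5: g(5,-5)=1 g(5,-3)=4 g(5,-1)=5
t=6: g(6,-6)=1 g(6,-4)=5 g(6,-2)=9 g(6,0)=5
t=7: g(7,-7)=1 g(7,-5)=6 g(7,-3)=14 g(7,-1)=14
t=8: g(8,-8)=1 g(8,-6)=7 g(8,-4)=20 g(8,-2)=28 g(8,0)=14
t=9: g(9,-9)=1 g(9,-7)=8 g(9,-5)=27 g(9,-3)=48 g(9,-1)=42
t=10: g(10,-10)=1 g(10,-8)=9 g(10,-6)=35 g(10,-4)=75 g(10,-2)=90 g(10,0)=42
t=11: g(11,-11)=1 g(11,-9)=10 g(11,-7)=44 g(11,-5)=110 g(11,-3)=165 g(11,-1)=132
t=12: g(12,-12)=1 g(12,-10)=11 g(12,-8)=54 g(12,-6)=154 g(12,-4)=275 g(12,-2)=297 g(12,0)=132
t=13: g(13,-13)=1 g(13,-11)=12 g(13,-9)=65 g(13,-7)=208 g(13,-5)=429 g(13,-3)=572 g(13,-1)=429
t=14: g(14,-14)=1 g(14,-12)=13 g(14,-10)=77 g(14,-8)=273 g(14,-6)=637 g(14,-4)=1001 g(14,-2)=1001 g(14,0)=429
t=15: g(15,-15)=1 g(15,-13)=14 g(15,-11)=90 g(15,-9)=350 g(15,-7)=910 g(15,-5)=1638 g(15,-3)=2002 g(15,-1)=1430
t=16: g(16,-16)=1 g(16,-14)=15 g(16,-12)=104 g(16,-10)=440 g(16,-8)=1260 g(16,-6)=2548 g(16,-4)=3640 g(16,-2)=3432 g(16,0)=1430
t=17: g(17,-17)=1 g(17,-15)=16 g(17,-13)=119 g(17,-11)=544 g(17,-9)=1700 g(17,-7)=3808 g(17,-5)=6188 g(17,-3)=7072 g(17,-1)=4862
t=18: g(18,-18)=1 g(18,-16)=17 g(18,-14)=135 g(18,-12)=663 g(18,-10)=2244 g(18,-8)=5508 g(18,-6)=9996 g(18,-4)=13260 g(18,-2)=11934 g(18,0)=4862
t=19: g(19,-19)=1 g(19,-17)=18 g(19,-15)=152 g(19,-13)=798 g(19,-11)=2907 g(19,-9)=7752 g(19,-7)=15504 g(19,-5)=23256 g(19,-3)=25194 g(19,-1)=16796
t=20: g(20,-20)=1 g(20,-18)=19 g(20,-16)=170 g(20,-14)=950 g(20,-12)=3705 g(20,-10)=10659 g(20,-8)=23256 g(20,-6)=38760 g(20,-4)=48450 g(20,-2)=41990 g(20,0)=16796
t=21: g(21,-21)=1 g(21,-19)=20 g(21,-17)=189 g(21,-15)=1120 g(21,-13)=4655 g(21,-11)=14364 g(21,-9)=33915 g(21,-7)=62016 g(21,-5)=87210 g(21,-3)=90440 g(21,-1)=58786
t=22: g(22,-22)=1 g(22,-20)=21 g(22,-18)=209 g(22,-16)=1309 g(22,-14)=5775 g(22,-12)=19019 g(22,-10)=48279 g(22,-8)=95931 g(22,-6)=149226 g(22,-4)=177650 g(22,-2)=149226 g(22,0)=58786
t=23: g(23,-23)=1 g(23,-21)=22 g(23,-19)=230 g(23,-17)=1518 g(23,-15)=7084 g(23,-13)=24794 g(23,-11)=67298 g(23,-9)=144210 g(23,-7)=245157 g(23,-5)=326876 g(23,-3)=326876 g(23,-1)=208012
t=24: g(24,-24)=1 g(24,-22)=23 g(24,-20)=252 g(24,-18)=1748 g(24,-16)=8602 g(24,-14)=31878 g(24,-12)=92092 g(24,-10)=211508 g(24,-8)=389367 g(24,-6)=572033 g(24,-4)=653752 g(24,-2)=534888 g(24,0)=208012
t=25: g(25,-25)=1 g(25,-23)=24 g(25,-21)=275 g(25,-19)=2000 g(25,-17)=10350 g(25,-15)=40480 g(25,-13)=123970 g(25,-11)=303600 g(25,-9)=600875 g(25,-7)=961400 g(25,-5)=1225785 g(25,-3)=1188640 g(25,-1)=742900
t=26: g(26,-26)=1 g(26,-24)=25 g(26,-22)=299 g(26,-20)=2275 g(26,-18)=12350 g(26,-16)=50830 g(26,-14)=164450 g(26,-12)=427570 g(26,-10)=904475 g(26,-8)=1562275 g(26,-6)=2187185 g(26,-4)=2414425 g(26,-2)=1931540 g(26,0)=742900
Paths never hitting 1: Σ_s g(26,s) = 10400600
Paths hitting 1: 2^26 - 10400600 = 56708264
P = 56708264/67108864 = 7088533/8388608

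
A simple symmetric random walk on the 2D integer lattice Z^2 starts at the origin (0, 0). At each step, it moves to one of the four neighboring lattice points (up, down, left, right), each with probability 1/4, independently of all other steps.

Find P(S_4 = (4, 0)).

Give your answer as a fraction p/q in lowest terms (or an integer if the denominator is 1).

Let h be the number of horizontal steps (so 4-h are vertical). To end at (4,0) need (h+4)/2 right-steps and ((4-h)+0)/2 up-steps.
Sum over h with 4 ≤ h ≤ 4, h ≡ 0 (mod 2), 4-h ≡ 0 (mod 2):
h=4: C(4,4)·C(4,4)·C(0,0) = 1·1·1 = 1
Total favorable: 1
Total paths: 4^4 = 256
P = 1/256 = 1/256

Answer: 1/256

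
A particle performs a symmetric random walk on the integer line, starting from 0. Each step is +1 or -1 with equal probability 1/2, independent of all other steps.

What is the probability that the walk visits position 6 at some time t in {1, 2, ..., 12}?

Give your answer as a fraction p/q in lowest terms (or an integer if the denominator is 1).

Count via complement. Let g(t,s) = #length-t paths at position s with S_1..S_t all ≠ 6.
g(t,s) = g(t-1,s-1) + g(t-1,s+1) for s ≠ 6; g(t,6) = 0.
t=0: g(0,0)=1
t=1: g(1,-1)=1 g(1,1)=1
t=2: g(2,-2)=1 g(2,0)=2 g(2,2)=1
t=3: g(3,-3)=1 g(3,-1)=3 g(3,1)=3 g(3,3)=1
t=4: g(4,-4)=1 g(4,-2)=4 g(4,0)=6 g(4,2)=4 g(4,4)=1
t=5: g(5,-5)=1 g(5,-3)=5 g(5,-1)=10 g(5,1)=10 g(5,3)=5 g(5,5)=1
t=6: g(6,-6)=1 g(6,-4)=6 g(6,-2)=15 g(6,0)=20 g(6,2)=15 g(6,4)=6
t=7: g(7,-7)=1 g(7,-5)=7 g(7,-3)=21 g(7,-1)=35 g(7,1)=35 g(7,3)=21 g(7,5)=6
t=8: g(8,-8)=1 g(8,-6)=8 g(8,-4)=28 g(8,-2)=56 g(8,0)=70 g(8,2)=56 g(8,4)=27
t=9: g(9,-9)=1 g(9,-7)=9 g(9,-5)=36 g(9,-3)=84 g(9,-1)=126 g(9,1)=126 g(9,3)=83 g(9,5)=27
t=10: g(10,-10)=1 g(10,-8)=10 g(10,-6)=45 g(10,-4)=120 g(10,-2)=210 g(10,0)=252 g(10,2)=209 g(10,4)=110
t=11: g(11,-11)=1 g(11,-9)=11 g(11,-7)=55 g(11,-5)=165 g(11,-3)=330 g(11,-1)=462 g(11,1)=461 g(11,3)=319 g(11,5)=110
t=12: g(12,-12)=1 g(12,-10)=12 g(12,-8)=66 g(12,-6)=220 g(12,-4)=495 g(12,-2)=792 g(12,0)=923 g(12,2)=780 g(12,4)=429
Paths never hitting 6: Σ_s g(12,s) = 3718
Paths hitting 6: 2^12 - 3718 = 378
P = 378/4096 = 189/2048

Answer: 189/2048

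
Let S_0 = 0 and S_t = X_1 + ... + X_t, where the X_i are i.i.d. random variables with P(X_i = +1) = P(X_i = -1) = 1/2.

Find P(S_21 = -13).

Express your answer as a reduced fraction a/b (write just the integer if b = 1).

To reach position -13 after 21 steps: need 4 steps of +1 and 17 of -1.
Favorable paths: C(21,4) = 5985
Total paths: 2^21 = 2097152
P = 5985/2097152 = 5985/2097152

Answer: 5985/2097152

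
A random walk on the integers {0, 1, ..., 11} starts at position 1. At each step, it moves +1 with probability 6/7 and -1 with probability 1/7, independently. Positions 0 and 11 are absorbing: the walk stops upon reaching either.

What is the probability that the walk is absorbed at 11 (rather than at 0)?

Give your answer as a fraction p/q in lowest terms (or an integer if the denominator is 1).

Biased walk: p = 6/7, q = 1/7, r = q/p = 1/6
Gambler's ruin: P(hit 11 before 0 | start at 1) = (1 - r^a)/(1 - r^N)
r^1 = 1/6; r^11 = 1/362797056
P = (1 - 1/6) / (1 - 1/362797056) = 5/6 / 362797055/362797056 = 60466176/72559411

Answer: 60466176/72559411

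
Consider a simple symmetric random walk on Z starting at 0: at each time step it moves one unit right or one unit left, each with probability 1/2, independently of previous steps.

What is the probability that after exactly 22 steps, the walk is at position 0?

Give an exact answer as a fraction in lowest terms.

To return to 0 after 22 steps: need exactly 11 steps of +1 and 11 of -1.
Favorable paths: C(22,11) = 705432
Total paths: 2^22 = 4194304
P = 705432/4194304 = 88179/524288

Answer: 88179/524288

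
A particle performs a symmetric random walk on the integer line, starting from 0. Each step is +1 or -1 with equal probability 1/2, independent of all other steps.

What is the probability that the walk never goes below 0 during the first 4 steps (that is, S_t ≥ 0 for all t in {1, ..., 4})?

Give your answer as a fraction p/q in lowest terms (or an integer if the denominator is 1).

Answer: 3/8

Derivation:
Let f(t,s) = #length-t paths at position s with S_1..S_t all ≥ 0.
f(t,s) = f(t-1,s-1) + f(t-1,s+1) for s ≥ 0; f(t,s) = 0 for s < 0.
t=0: f(0,0)=1
t=1: f(1,1)=1
t=2: f(2,0)=1 f(2,2)=1
t=3: f(3,1)=2 f(3,3)=1
t=4: f(4,0)=2 f(4,2)=3 f(4,4)=1
Σ_s f(4,s) = 6
P = 6/16 = 3/8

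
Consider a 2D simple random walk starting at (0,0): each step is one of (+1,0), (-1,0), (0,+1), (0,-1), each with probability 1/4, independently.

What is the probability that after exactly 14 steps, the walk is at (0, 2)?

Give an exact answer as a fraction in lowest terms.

Let h be the number of horizontal steps (so 14-h are vertical). To end at (0,2) need (h+0)/2 right-steps and ((14-h)+2)/2 up-steps.
Sum over h with 0 ≤ h ≤ 12, h ≡ 0 (mod 2), 14-h ≡ 0 (mod 2):
h=0: C(14,0)·C(0,0)·C(14,8) = 1·1·3003 = 3003
h=2: C(14,2)·C(2,1)·C(12,7) = 91·2·792 = 144144
h=4: C(14,4)·C(4,2)·C(10,6) = 1001·6·210 = 1261260
h=6: C(14,6)·C(6,3)·C(8,5) = 3003·20·56 = 3363360
h=8: C(14,8)·C(8,4)·C(6,4) = 3003·70·15 = 3153150
h=10: C(14,10)·C(10,5)·C(4,3) = 1001·252·4 = 1009008
h=12: C(14,12)·C(12,6)·C(2,2) = 91·924·1 = 84084
Total favorable: 9018009
Total paths: 4^14 = 268435456
P = 9018009/268435456 = 9018009/268435456

Answer: 9018009/268435456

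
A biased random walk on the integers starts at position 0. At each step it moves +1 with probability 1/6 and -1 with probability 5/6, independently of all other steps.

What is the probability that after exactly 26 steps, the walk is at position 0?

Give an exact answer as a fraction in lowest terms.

Answer: 1587005615234375/21322716022447276032

Derivation:
To be at 0 after 26 steps: need exactly 13 steps of +1 and 13 of -1.
Number of such sequences: C(26,13) = 10400600
Each has probability (1/6)^13 · (5/6)^13 = 1220703125/170581728179578208256
P = 10400600 · 1220703125/170581728179578208256 = 1587005615234375/21322716022447276032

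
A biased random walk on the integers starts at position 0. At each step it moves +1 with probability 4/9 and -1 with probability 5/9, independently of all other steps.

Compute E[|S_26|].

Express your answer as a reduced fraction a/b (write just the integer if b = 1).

S_26 takes values m ≡ 0 (mod 2) with |m| ≤ 26; P(S_26=m) = C(26,(26+m)/2) · (4/9)^((26+m)/2) · (5/9)^((26-m)/2).
Distribution: P(S=-26)=1490116119384765625/6461081889226673298932241, P(S=-24)=30994415283203125000/6461081889226673298932241, P(S=-22)=309944152832031250000/6461081889226673298932241, P(S=-20)=1983642578125000000000/6461081889226673298932241, P(S=-18)=9124755859375000000000/6461081889226673298932241, P(S=-16)=32119140625000000000000/6461081889226673298932241, P(S=-14)=89933593750000000000000/6461081889226673298932241, P(S=-12)=205562500000000000000000/6461081889226673298932241, P(S=-10)=390568750000000000000000/6461081889226673298932241, P(S=-8)=624910000000000000000000/6461081889226673298932241, P(S=-6)=849877600000000000000000/6461081889226673298932241, P(S=-4)=988948480000000000000000/6461081889226673298932241, P(S=-2)=988948480000000000000000/6461081889226673298932241, P(S=0)=852017152000000000000000/6461081889226673298932241, P(S=2)=632927027200000000000000/6461081889226673298932241, P(S=4)=405073297408000000000000/6461081889226673298932241, P(S=6)=222790313574400000000000/6461081889226673298932241, P(S=8)=104842500505600000000000/6461081889226673298932241, P(S=10)=41937000202240000000000/6461081889226673298932241, P(S=12)=14126147436544000000000/6461081889226673298932241, P(S=14)=3955321282232320000000/6461081889226673298932241, P(S=16)=904073435938816000000/6461081889226673298932241, P(S=18)=164376988352512000000/6461081889226673298932241, P(S=20)=22869841857740800000/6461081889226673298932241, P(S=22)=2286984185774080000/6461081889226673298932241, P(S=24)=146366987889541120/6461081889226673298932241, P(S=26)=4503599627370496/6461081889226673298932241
E[|S_26|] = Σ_m |m|·P(S_26=m) = 30112993079770743824786026/6461081889226673298932241

Answer: 30112993079770743824786026/6461081889226673298932241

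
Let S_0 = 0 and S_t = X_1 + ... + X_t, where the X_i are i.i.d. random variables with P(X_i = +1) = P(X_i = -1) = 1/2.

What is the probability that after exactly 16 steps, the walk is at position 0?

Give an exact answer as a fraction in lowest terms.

To return to 0 after 16 steps: need exactly 8 steps of +1 and 8 of -1.
Favorable paths: C(16,8) = 12870
Total paths: 2^16 = 65536
P = 12870/65536 = 6435/32768

Answer: 6435/32768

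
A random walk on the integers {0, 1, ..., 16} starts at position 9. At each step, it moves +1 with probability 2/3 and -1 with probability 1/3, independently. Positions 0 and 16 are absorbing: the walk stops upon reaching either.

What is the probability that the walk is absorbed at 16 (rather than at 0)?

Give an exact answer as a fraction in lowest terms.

Answer: 65408/65535

Derivation:
Biased walk: p = 2/3, q = 1/3, r = q/p = 1/2
Gambler's ruin: P(hit 16 before 0 | start at 9) = (1 - r^a)/(1 - r^N)
r^9 = 1/512; r^16 = 1/65536
P = (1 - 1/512) / (1 - 1/65536) = 511/512 / 65535/65536 = 65408/65535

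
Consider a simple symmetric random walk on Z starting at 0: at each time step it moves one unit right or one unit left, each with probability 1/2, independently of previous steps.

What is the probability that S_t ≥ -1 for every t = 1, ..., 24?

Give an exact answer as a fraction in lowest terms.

Let f(t,s) = #length-t paths at position s with S_1..S_t all ≥ -1.
f(t,s) = f(t-1,s-1) + f(t-1,s+1) for s ≥ -1; f(t,s) = 0 for s < -1.
t=0: f(0,0)=1
t=1: f(1,-1)=1 f(1,1)=1
t=2: f(2,0)=2 f(2,2)=1
t=3: f(3,-1)=2 f(3,1)=3 f(3,3)=1
t=4: f(4,0)=5 f(4,2)=4 f(4,4)=1
t=5: f(5,-1)=5 f(5,1)=9 f(5,3)=5 f(5,5)=1
t=6: f(6,0)=14 f(6,2)=14 f(6,4)=6 f(6,6)=1
t=7: f(7,-1)=14 f(7,1)=28 f(7,3)=20 f(7,5)=7 f(7,7)=1
t=8: f(8,0)=42 f(8,2)=48 f(8,4)=27 f(8,6)=8 f(8,8)=1
t=9: f(9,-1)=42 f(9,1)=90 f(9,3)=75 f(9,5)=35 f(9,7)=9 f(9,9)=1
t=10: f(10,0)=132 f(10,2)=165 f(10,4)=110 f(10,6)=44 f(10,8)=10 f(10,10)=1
t=11: f(11,-1)=132 f(11,1)=297 f(11,3)=275 f(11,5)=154 f(11,7)=54 f(11,9)=11 f(11,11)=1
t=12: f(12,0)=429 f(12,2)=572 f(12,4)=429 f(12,6)=208 f(12,8)=65 f(12,10)=12 f(12,12)=1
t=13: f(13,-1)=429 f(13,1)=1001 f(13,3)=1001 f(13,5)=637 f(13,7)=273 f(13,9)=77 f(13,11)=13 f(13,13)=1
t=14: f(14,0)=1430 f(14,2)=2002 f(14,4)=1638 f(14,6)=910 f(14,8)=350 f(14,10)=90 f(14,12)=14 f(14,14)=1
t=15: f(15,-1)=1430 f(15,1)=3432 f(15,3)=3640 f(15,5)=2548 f(15,7)=1260 f(15,9)=440 f(15,11)=104 f(15,13)=15 f(15,15)=1
t=16: f(16,0)=4862 f(16,2)=7072 f(16,4)=6188 f(16,6)=3808 f(16,8)=1700 f(16,10)=544 f(16,12)=119 f(16,14)=16 f(16,16)=1
t=17: f(17,-1)=4862 f(17,1)=11934 f(17,3)=13260 f(17,5)=9996 f(17,7)=5508 f(17,9)=2244 f(17,11)=663 f(17,13)=135 f(17,15)=17 f(17,17)=1
t=18: f(18,0)=16796 f(18,2)=25194 f(18,4)=23256 f(18,6)=15504 f(18,8)=7752 f(18,10)=2907 f(18,12)=798 f(18,14)=152 f(18,16)=18 f(18,18)=1
t=19: f(19,-1)=16796 f(19,1)=41990 f(19,3)=48450 f(19,5)=38760 f(19,7)=23256 f(19,9)=10659 f(19,11)=3705 f(19,13)=950 f(19,15)=170 f(19,17)=19 f(19,19)=1
t=20: f(20,0)=58786 f(20,2)=90440 f(20,4)=87210 f(20,6)=62016 f(20,8)=33915 f(20,10)=14364 f(20,12)=4655 f(20,14)=1120 f(20,16)=189 f(20,18)=20 f(20,20)=1
t=21: f(21,-1)=58786 f(21,1)=149226 f(21,3)=177650 f(21,5)=149226 f(21,7)=95931 f(21,9)=48279 f(21,11)=19019 f(21,13)=5775 f(21,15)=1309 f(21,17)=209 f(21,19)=21 f(21,21)=1
t=22: f(22,0)=208012 f(22,2)=326876 f(22,4)=326876 f(22,6)=245157 f(22,8)=144210 f(22,10)=67298 f(22,12)=24794 f(22,14)=7084 f(22,16)=1518 f(22,18)=230 f(22,20)=22 f(22,22)=1
t=23: f(23,-1)=208012 f(23,1)=534888 f(23,3)=653752 f(23,5)=572033 f(23,7)=389367 f(23,9)=211508 f(23,11)=92092 f(23,13)=31878 f(23,15)=8602 f(23,17)=1748 f(23,19)=252 f(23,21)=23 f(23,23)=1
t=24: f(24,0)=742900 f(24,2)=1188640 f(24,4)=1225785 f(24,6)=961400 f(24,8)=600875 f(24,10)=303600 f(24,12)=123970 f(24,14)=40480 f(24,16)=10350 f(24,18)=2000 f(24,20)=275 f(24,22)=24 f(24,24)=1
Σ_s f(24,s) = 5200300
P = 5200300/16777216 = 1300075/4194304

Answer: 1300075/4194304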